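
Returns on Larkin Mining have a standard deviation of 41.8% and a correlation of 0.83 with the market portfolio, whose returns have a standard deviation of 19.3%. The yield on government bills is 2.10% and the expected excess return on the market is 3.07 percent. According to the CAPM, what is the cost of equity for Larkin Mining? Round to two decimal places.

β = ρ × σ_i / σ_m = 0.83 × 41.8% / 19.3% = 1.7976
E(R) = 2.10% + 1.7976 × 3.07% = 7.62%

7.62%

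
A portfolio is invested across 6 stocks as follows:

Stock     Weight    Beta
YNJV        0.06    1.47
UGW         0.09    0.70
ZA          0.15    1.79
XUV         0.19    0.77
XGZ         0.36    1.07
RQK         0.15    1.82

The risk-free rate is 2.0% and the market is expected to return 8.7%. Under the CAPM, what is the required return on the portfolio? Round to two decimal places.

β_P = Σ w_i β_i = 0.06×1.47 + 0.09×0.70 + 0.15×1.79 + 0.19×0.77 + 0.36×1.07 + 0.15×1.82 = 1.2242
MRP = 8.7% − 2.0% = 6.70%
E(R_P) = R_f + β_P × MRP = 2.0% + 1.2242 × 6.7% = 10.20%

10.20%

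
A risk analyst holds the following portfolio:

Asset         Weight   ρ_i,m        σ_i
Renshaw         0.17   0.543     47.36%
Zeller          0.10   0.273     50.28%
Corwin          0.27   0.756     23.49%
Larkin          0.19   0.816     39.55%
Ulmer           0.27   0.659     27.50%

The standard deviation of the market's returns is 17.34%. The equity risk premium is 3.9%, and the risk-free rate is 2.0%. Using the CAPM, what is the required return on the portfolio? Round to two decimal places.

β_Renshaw = 0.543 × 47.36% / 17.34% = 1.4831
β_Zeller = 0.273 × 50.28% / 17.34% = 0.7916
β_Corwin = 0.756 × 23.49% / 17.34% = 1.0241
β_Larkin = 0.816 × 39.55% / 17.34% = 1.8612
β_Ulmer = 0.659 × 27.50% / 17.34% = 1.0451
β_P = Σ w_i β_i = 0.17×1.4831 + 0.10×0.7916 + 0.27×1.0241 + 0.19×1.8612 + 0.27×1.0451 = 1.2436
E(R_P) = R_f + β_P × MRP = 2.0% + 1.2436 × 3.9% = 6.85%

6.85%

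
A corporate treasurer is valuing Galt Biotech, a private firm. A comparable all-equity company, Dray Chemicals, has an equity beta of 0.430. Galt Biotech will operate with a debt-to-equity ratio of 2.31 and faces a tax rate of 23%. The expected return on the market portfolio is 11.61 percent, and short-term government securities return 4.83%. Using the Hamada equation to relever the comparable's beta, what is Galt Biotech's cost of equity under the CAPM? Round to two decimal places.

12.93%

β_L = β_U × [1 + (1 − t)(D/E)] = 0.430 × [1 + (1 − 0.23) × 2.31]
    = 0.430 × [1 + 0.77 × 2.31] = 0.430 × 2.7787 = 1.1948
MRP = 11.61% − 4.83% = 6.78%
E(R) = R_f + β_L × MRP = 4.83% + 1.1948 × 6.78% = 12.93%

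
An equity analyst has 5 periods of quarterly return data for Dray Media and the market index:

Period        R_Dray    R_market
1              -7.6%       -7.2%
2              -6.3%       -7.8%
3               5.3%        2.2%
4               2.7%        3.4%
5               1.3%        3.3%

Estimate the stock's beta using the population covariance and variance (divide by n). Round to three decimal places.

0.931

Mean R_i = (-7.6 − 6.3 + 5.3 + 2.7 + 1.3) / 5 = -0.9200%
Mean R_m = (-7.2 − 7.8 + 2.2 + 3.4 + 3.3) / 5 = -1.2200%
Σ(R_i − R̄_i)(R_m − R̄_m) = 123.3780  ⇒  Cov = 123.3780 / 5 = 24.6756
Σ(R_m − R̄_m)² = 132.5280  ⇒  Var(R_m) = 132.5280 / 5 = 26.5056
β = Cov / Var(R_m) = 24.6756 / 26.5056 = 0.9310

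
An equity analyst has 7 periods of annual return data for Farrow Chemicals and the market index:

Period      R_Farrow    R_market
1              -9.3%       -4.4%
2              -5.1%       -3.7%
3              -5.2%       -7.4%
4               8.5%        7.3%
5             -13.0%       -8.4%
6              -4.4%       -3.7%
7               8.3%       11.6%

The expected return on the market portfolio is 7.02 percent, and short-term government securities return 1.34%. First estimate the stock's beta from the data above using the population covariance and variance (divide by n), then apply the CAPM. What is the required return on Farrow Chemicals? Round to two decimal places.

Mean R_i = (-9.3 − 5.1 − 5.2 + 8.5 − 13.0 − 4.4 + 8.3) / 7 = -2.8857%
Mean R_m = (-4.4 − 3.7 − 7.4 + 7.3 − 8.4 − 3.7 + 11.6) / 7 = -1.2429%
Σ(R_i − R̄_i)(R_m − R̄_m) = 356.9743  ⇒  Cov = 356.9743 / 7 = 50.9963
Σ(R_m − R̄_m)² = 349.0971  ⇒  Var(R_m) = 349.0971 / 7 = 49.8710
β = Cov / Var(R_m) = 50.9963 / 49.8710 = 1.0226
MRP = 7.02% − 1.34% = 5.68%
E(R) = R_f + β × MRP = 1.34% + 1.0226 × 5.68% = 7.15%

7.15%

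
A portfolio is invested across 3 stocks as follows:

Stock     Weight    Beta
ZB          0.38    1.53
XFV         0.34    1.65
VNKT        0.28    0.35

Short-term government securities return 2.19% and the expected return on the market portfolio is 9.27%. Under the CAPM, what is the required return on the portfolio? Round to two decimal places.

β_P = Σ w_i β_i = 0.38×1.53 + 0.34×1.65 + 0.28×0.35 = 1.2404
MRP = 9.27% − 2.19% = 7.08%
E(R_P) = R_f + β_P × MRP = 2.19% + 1.2404 × 7.08% = 10.97%

10.97%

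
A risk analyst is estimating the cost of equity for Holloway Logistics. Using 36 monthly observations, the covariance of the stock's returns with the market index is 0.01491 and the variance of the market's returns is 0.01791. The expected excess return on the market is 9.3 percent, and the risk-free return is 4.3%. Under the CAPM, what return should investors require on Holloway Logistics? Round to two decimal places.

β = Cov(R_i, R_m) / Var(R_m) = 0.01491 / 0.01791 = 0.8325
E(R) = R_f + β × MRP = 4.3% + 0.8325 × 9.3% = 12.04%

12.04%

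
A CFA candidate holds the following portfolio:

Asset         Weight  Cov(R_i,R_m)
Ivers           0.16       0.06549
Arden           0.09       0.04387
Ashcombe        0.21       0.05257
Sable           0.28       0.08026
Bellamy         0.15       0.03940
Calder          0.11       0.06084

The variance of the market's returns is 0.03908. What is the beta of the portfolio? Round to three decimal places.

1.549

β_Ivers = 0.06549 / 0.03908 = 1.6758
β_Arden = 0.04387 / 0.03908 = 1.1226
β_Ashcombe = 0.05257 / 0.03908 = 1.3452
β_Sable = 0.08026 / 0.03908 = 2.0537
β_Bellamy = 0.03940 / 0.03908 = 1.0082
β_Calder = 0.06084 / 0.03908 = 1.5568
β_P = Σ w_i β_i = 0.16×1.6758 + 0.09×1.1226 + 0.21×1.3452 + 0.28×2.0537 + 0.15×1.0082 + 0.11×1.5568 = 1.5492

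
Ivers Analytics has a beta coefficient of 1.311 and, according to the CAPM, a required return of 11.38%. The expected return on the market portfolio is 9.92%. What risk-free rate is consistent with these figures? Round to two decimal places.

5.23%

E(R) = R_f + β(E(R_m) − R_f) = R_f(1 − β) + β·E(R_m)
11.38% = R_f × (1 − 1.311) + 1.311 × 9.92%
11.38% = R_f × -0.311 + 13.00512%
R_f = (11.38% − 13.00512%) / -0.311 = 5.23%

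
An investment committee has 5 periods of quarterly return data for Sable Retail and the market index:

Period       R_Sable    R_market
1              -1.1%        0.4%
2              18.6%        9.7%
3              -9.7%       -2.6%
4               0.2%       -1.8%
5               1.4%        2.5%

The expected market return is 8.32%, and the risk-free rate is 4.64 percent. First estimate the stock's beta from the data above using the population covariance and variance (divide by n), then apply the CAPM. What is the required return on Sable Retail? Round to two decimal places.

Mean R_i = (-1.1 + 18.6 − 9.7 + 0.2 + 1.4) / 5 = 1.8800%
Mean R_m = (0.4 + 9.7 − 2.6 − 1.8 + 2.5) / 5 = 1.6400%
Σ(R_i − R̄_i)(R_m − R̄_m) = 192.9240  ⇒  Cov = 192.9240 / 5 = 38.5848
Σ(R_m − R̄_m)² = 97.0520  ⇒  Var(R_m) = 97.0520 / 5 = 19.4104
β = Cov / Var(R_m) = 38.5848 / 19.4104 = 1.9878
MRP = 8.32% − 4.64% = 3.68%
E(R) = R_f + β × MRP = 4.64% + 1.9878 × 3.68% = 11.96%

11.96%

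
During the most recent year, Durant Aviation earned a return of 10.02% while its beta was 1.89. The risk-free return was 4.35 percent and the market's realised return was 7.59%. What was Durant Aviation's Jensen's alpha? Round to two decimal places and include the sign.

Market excess return = 7.59% − 4.35% = 3.24%
CAPM benchmark = R_f + β(R_m − R_f) = 4.35% + 1.89 × 3.24% = 10.4736%
α = actual − benchmark = 10.02% − 10.4736% = -0.45%

-0.45%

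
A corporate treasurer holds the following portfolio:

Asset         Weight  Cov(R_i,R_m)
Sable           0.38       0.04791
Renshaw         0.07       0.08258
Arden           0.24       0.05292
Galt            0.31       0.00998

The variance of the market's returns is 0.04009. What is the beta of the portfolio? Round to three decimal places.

0.992

β_Sable = 0.04791 / 0.04009 = 1.1951
β_Renshaw = 0.08258 / 0.04009 = 2.0599
β_Arden = 0.05292 / 0.04009 = 1.3200
β_Galt = 0.00998 / 0.04009 = 0.2489
β_P = Σ w_i β_i = 0.38×1.1951 + 0.07×2.0599 + 0.24×1.3200 + 0.31×0.2489 = 0.9923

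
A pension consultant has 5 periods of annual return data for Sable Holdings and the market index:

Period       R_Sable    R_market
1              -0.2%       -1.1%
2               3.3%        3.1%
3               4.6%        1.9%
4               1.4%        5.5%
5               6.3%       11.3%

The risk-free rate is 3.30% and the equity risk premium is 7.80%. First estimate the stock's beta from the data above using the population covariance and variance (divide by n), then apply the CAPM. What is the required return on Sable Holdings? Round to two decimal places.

Mean R_i = (-0.2 + 3.3 + 4.6 + 1.4 + 6.3) / 5 = 3.0800%
Mean R_m = (-1.1 + 3.1 + 1.9 + 5.5 + 11.3) / 5 = 4.1400%
Σ(R_i − R̄_i)(R_m − R̄_m) = 34.3240  ⇒  Cov = 34.3240 / 5 = 6.8648
Σ(R_m − R̄_m)² = 86.6720  ⇒  Var(R_m) = 86.6720 / 5 = 17.3344
β = Cov / Var(R_m) = 6.8648 / 17.3344 = 0.3960
E(R) = R_f + β × MRP = 3.30% + 0.3960 × 7.80% = 6.39%

6.39%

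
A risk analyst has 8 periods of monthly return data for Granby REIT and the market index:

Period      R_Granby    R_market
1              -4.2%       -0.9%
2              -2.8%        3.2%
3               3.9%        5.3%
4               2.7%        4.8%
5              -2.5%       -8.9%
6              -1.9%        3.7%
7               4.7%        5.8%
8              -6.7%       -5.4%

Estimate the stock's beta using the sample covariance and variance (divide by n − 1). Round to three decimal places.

Mean R_i = (-4.2 − 2.8 + 3.9 + 2.7 − 2.5 − 1.9 + 4.7 − 6.7) / 8 = -0.8500%
Mean R_m = (-0.9 + 3.2 + 5.3 + 4.8 − 8.9 + 3.7 + 5.8 − 5.4) / 8 = 0.9500%
Σ(R_i − R̄_i)(R_m − R̄_m) = 113.5700  ⇒  Cov = 113.5700 / 7 = 16.2243
Σ(R_m − R̄_m)² = 210.6600  ⇒  Var(R_m) = 210.6600 / 7 = 30.0943
β = Cov / Var(R_m) = 16.2243 / 30.0943 = 0.5391

0.539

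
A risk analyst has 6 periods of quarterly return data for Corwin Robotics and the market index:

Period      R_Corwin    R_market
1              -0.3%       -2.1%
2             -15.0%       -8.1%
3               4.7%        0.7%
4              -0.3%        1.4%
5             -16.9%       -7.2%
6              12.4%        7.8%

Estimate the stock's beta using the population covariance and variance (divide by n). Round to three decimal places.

1.844

Mean R_i = (-0.3 − 15.0 + 4.7 − 0.3 − 16.9 + 12.4) / 6 = -2.5667%
Mean R_m = (-2.1 − 8.1 + 0.7 + 1.4 − 7.2 + 7.8) / 6 = -1.2500%
Σ(R_i − R̄_i)(R_m − R̄_m) = 324.1500  ⇒  Cov = 324.1500 / 6 = 54.0250
Σ(R_m − R̄_m)² = 175.7750  ⇒  Var(R_m) = 175.7750 / 6 = 29.2958
β = Cov / Var(R_m) = 54.0250 / 29.2958 = 1.8441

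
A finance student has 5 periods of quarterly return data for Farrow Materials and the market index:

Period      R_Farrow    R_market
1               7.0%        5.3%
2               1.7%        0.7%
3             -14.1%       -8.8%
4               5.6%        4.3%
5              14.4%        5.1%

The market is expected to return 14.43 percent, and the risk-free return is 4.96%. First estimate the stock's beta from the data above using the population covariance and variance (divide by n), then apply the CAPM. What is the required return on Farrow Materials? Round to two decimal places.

Mean R_i = (7.0 + 1.7 − 14.1 + 5.6 + 14.4) / 5 = 2.9200%
Mean R_m = (5.3 + 0.7 − 8.8 + 4.3 + 5.1) / 5 = 1.3200%
Σ(R_i − R̄_i)(R_m − R̄_m) = 240.6180  ⇒  Cov = 240.6180 / 5 = 48.1236
Σ(R_m − R̄_m)² = 141.8080  ⇒  Var(R_m) = 141.8080 / 5 = 28.3616
β = Cov / Var(R_m) = 48.1236 / 28.3616 = 1.6968
MRP = 14.43% − 4.96% = 9.47%
E(R) = R_f + β × MRP = 4.96% + 1.6968 × 9.47% = 21.03%

21.03%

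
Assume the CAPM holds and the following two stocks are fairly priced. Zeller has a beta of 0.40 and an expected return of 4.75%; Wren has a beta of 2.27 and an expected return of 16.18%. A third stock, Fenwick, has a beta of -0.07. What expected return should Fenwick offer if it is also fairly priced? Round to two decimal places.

1.88%

MRP (SML slope) = (16.18% − 4.75%) / (2.27 − 0.40) = 11.43% / 1.87 = 6.1123%
R_f (intercept) = 4.75% − 0.40 × 6.1123% = 2.3051%
E(R_Fenwick) = R_f + β × MRP = 2.3051% + -0.07 × 6.1123% = 1.88%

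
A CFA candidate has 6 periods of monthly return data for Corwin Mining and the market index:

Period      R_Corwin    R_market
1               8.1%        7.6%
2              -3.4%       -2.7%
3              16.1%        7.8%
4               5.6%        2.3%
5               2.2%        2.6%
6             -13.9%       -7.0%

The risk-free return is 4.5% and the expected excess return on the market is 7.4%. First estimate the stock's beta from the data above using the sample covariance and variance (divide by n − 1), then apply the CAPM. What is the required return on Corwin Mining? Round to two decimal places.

17.09%

Mean R_i = (8.1 − 3.4 + 16.1 + 5.6 + 2.2 − 13.9) / 6 = 2.4500%
Mean R_m = (7.6 − 2.7 + 7.8 + 2.3 + 2.6 − 7.0) / 6 = 1.7667%
Σ(R_i − R̄_i)(R_m − R̄_m) = 286.2500  ⇒  Cov = 286.2500 / 5 = 57.2500
Σ(R_m − R̄_m)² = 168.2133  ⇒  Var(R_m) = 168.2133 / 5 = 33.6427
β = Cov / Var(R_m) = 57.2500 / 33.6427 = 1.7017
E(R) = R_f + β × MRP = 4.5% + 1.7017 × 7.4% = 17.09%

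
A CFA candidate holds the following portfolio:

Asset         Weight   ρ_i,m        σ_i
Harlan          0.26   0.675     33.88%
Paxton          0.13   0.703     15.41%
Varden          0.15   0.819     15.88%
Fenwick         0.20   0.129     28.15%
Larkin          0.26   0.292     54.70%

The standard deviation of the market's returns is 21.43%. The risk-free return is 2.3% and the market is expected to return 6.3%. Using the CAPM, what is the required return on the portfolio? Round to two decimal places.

4.95%

β_Harlan = 0.675 × 33.88% / 21.43% = 1.0671
β_Paxton = 0.703 × 15.41% / 21.43% = 0.5055
β_Varden = 0.819 × 15.88% / 21.43% = 0.6069
β_Fenwick = 0.129 × 28.15% / 21.43% = 0.1695
β_Larkin = 0.292 × 54.70% / 21.43% = 0.7453
β_P = Σ w_i β_i = 0.26×1.0671 + 0.13×0.5055 + 0.15×0.6069 + 0.20×0.1695 + 0.26×0.7453 = 0.6619
MRP = 6.3% − 2.3% = 4.00%
E(R_P) = R_f + β_P × MRP = 2.3% + 0.6619 × 4.0% = 4.95%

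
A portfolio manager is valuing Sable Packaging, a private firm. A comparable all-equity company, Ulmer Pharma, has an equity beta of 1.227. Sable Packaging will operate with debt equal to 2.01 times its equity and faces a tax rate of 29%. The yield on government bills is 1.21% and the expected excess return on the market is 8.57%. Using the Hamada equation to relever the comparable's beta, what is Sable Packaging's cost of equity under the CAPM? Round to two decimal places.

26.73%

β_L = β_U × [1 + (1 − t)(D/E)] = 1.227 × [1 + (1 − 0.29) × 2.01]
    = 1.227 × [1 + 0.71 × 2.01] = 1.227 × 2.4271 = 2.9781
E(R) = R_f + β_L × MRP = 1.21% + 2.9781 × 8.57% = 26.73%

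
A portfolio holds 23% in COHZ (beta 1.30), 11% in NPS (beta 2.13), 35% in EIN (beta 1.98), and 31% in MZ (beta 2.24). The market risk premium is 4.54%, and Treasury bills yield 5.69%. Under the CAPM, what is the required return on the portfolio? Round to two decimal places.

β_P = Σ w_i β_i = 0.23×1.30 + 0.11×2.13 + 0.35×1.98 + 0.31×2.24 = 1.9207
E(R_P) = R_f + β_P × MRP = 5.69% + 1.9207 × 4.54% = 14.41%

14.41%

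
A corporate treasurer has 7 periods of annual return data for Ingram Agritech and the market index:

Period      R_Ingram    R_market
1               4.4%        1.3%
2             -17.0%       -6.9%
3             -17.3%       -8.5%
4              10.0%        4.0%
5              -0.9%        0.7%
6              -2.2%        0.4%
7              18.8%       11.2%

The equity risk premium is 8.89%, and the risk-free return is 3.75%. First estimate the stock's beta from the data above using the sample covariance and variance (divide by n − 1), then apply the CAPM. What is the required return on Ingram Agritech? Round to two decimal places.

21.35%

Mean R_i = (4.4 − 17.0 − 17.3 + 10.0 − 0.9 − 2.2 + 18.8) / 7 = -0.6000%
Mean R_m = (1.3 − 6.9 − 8.5 + 4.0 + 0.7 + 0.4 + 11.2) / 7 = 0.3143%
Σ(R_i − R̄_i)(R_m − R̄_m) = 520.4400  ⇒  Cov = 520.4400 / 6 = 86.7400
Σ(R_m − R̄_m)² = 262.9486  ⇒  Var(R_m) = 262.9486 / 6 = 43.8248
β = Cov / Var(R_m) = 86.7400 / 43.8248 = 1.9792
E(R) = R_f + β × MRP = 3.75% + 1.9792 × 8.89% = 21.35%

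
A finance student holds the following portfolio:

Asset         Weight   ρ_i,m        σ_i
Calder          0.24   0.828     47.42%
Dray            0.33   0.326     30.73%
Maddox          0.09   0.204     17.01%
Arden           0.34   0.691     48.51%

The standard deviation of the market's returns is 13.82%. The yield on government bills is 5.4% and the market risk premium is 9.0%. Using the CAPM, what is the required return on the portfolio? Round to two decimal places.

21.32%

β_Calder = 0.828 × 47.42% / 13.82% = 2.8411
β_Dray = 0.326 × 30.73% / 13.82% = 0.7249
β_Maddox = 0.204 × 17.01% / 13.82% = 0.2511
β_Arden = 0.691 × 48.51% / 13.82% = 2.4255
β_P = Σ w_i β_i = 0.24×2.8411 + 0.33×0.7249 + 0.09×0.2511 + 0.34×2.4255 = 1.7684
E(R_P) = R_f + β_P × MRP = 5.4% + 1.7684 × 9.0% = 21.32%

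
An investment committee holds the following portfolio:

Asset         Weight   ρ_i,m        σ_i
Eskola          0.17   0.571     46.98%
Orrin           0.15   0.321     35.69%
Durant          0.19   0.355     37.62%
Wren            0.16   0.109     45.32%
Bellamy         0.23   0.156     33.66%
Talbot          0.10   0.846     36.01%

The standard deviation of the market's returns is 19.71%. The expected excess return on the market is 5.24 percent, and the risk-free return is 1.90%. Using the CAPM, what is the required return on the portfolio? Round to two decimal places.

5.58%

β_Eskola = 0.571 × 46.98% / 19.71% = 1.3610
β_Orrin = 0.321 × 35.69% / 19.71% = 0.5813
β_Durant = 0.355 × 37.62% / 19.71% = 0.6776
β_Wren = 0.109 × 45.32% / 19.71% = 0.2506
β_Bellamy = 0.156 × 33.66% / 19.71% = 0.2664
β_Talbot = 0.846 × 36.01% / 19.71% = 1.5456
β_P = Σ w_i β_i = 0.17×1.3610 + 0.15×0.5813 + 0.19×0.6776 + 0.16×0.2506 + 0.23×0.2664 + 0.10×1.5456 = 0.7032
E(R_P) = R_f + β_P × MRP = 1.90% + 0.7032 × 5.24% = 5.58%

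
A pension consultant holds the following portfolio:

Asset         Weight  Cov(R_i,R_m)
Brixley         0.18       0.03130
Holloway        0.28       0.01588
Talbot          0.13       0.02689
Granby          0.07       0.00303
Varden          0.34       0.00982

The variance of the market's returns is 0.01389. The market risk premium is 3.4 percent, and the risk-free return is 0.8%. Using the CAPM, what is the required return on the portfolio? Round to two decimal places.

β_Brixley = 0.03130 / 0.01389 = 2.2534
β_Holloway = 0.01588 / 0.01389 = 1.1433
β_Talbot = 0.02689 / 0.01389 = 1.9359
β_Granby = 0.00303 / 0.01389 = 0.2181
β_Varden = 0.00982 / 0.01389 = 0.7070
β_P = Σ w_i β_i = 0.18×2.2534 + 0.28×1.1433 + 0.13×1.9359 + 0.07×0.2181 + 0.34×0.7070 = 1.2331
E(R_P) = R_f + β_P × MRP = 0.8% + 1.2331 × 3.4% = 4.99%

4.99%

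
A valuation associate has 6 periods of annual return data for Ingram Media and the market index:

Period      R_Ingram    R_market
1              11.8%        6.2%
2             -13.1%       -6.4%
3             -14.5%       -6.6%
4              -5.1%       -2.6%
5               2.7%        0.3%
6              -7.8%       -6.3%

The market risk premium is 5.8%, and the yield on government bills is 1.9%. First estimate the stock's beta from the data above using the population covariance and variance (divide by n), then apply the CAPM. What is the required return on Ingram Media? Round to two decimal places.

13.02%

Mean R_i = (11.8 − 13.1 − 14.5 − 5.1 + 2.7 − 7.8) / 6 = -4.3333%
Mean R_m = (6.2 − 6.4 − 6.6 − 2.6 + 0.3 − 6.3) / 6 = -2.5667%
Σ(R_i − R̄_i)(R_m − R̄_m) = 249.1767  ⇒  Cov = 249.1767 / 6 = 41.5295
Σ(R_m − R̄_m)² = 129.9733  ⇒  Var(R_m) = 129.9733 / 6 = 21.6622
β = Cov / Var(R_m) = 41.5295 / 21.6622 = 1.9171
E(R) = R_f + β × MRP = 1.9% + 1.9171 × 5.8% = 13.02%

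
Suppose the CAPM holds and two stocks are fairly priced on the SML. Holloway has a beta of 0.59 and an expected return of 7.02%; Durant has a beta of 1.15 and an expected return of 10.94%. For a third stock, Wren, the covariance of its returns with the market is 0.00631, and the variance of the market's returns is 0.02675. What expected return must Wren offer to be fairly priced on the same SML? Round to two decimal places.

4.54%

MRP = (10.94% − 7.02%) / (1.15 − 0.59) = 7.0000%
R_f = 7.02% − 0.59 × 7.0000% = 2.8900%
β_Wren = Cov / Var(R_m) = 0.00631 / 0.02675 = 0.2359
E(R_Wren) = R_f + β × MRP = 2.8900% + 0.2359 × 7.0000% = 4.54%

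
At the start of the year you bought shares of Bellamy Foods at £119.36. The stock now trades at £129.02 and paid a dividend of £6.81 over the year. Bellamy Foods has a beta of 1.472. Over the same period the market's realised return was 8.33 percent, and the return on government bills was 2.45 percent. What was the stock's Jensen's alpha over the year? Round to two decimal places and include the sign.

+2.69%

Realised HPR = (P1 + D1 − P0) / P0 = (129.02 + 6.81 − 119.36) / 119.36 = 16.47 / 119.36 = 13.7986%
MRP = 8.33% − 2.45% = 5.88%
CAPM required = R_f + β·MRP = 2.45% + 1.472 × 5.88% = 11.10536%
α = realised − required = 13.7986% − 11.10536% = +2.69%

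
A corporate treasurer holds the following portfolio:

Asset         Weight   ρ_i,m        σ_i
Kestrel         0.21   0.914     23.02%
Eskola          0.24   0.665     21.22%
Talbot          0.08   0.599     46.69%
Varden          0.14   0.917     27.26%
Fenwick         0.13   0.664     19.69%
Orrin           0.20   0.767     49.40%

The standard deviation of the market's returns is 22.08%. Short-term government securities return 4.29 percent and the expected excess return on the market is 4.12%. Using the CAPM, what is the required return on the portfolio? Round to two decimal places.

β_Kestrel = 0.914 × 23.02% / 22.08% = 0.9529
β_Eskola = 0.665 × 21.22% / 22.08% = 0.6391
β_Talbot = 0.599 × 46.69% / 22.08% = 1.2666
β_Varden = 0.917 × 27.26% / 22.08% = 1.1321
β_Fenwick = 0.664 × 19.69% / 22.08% = 0.5921
β_Orrin = 0.767 × 49.40% / 22.08% = 1.7160
β_P = Σ w_i β_i = 0.21×0.9529 + 0.24×0.6391 + 0.08×1.2666 + 0.14×1.1321 + 0.13×0.5921 + 0.20×1.7160 = 1.0335
E(R_P) = R_f + β_P × MRP = 4.29% + 1.0335 × 4.12% = 8.55%

8.55%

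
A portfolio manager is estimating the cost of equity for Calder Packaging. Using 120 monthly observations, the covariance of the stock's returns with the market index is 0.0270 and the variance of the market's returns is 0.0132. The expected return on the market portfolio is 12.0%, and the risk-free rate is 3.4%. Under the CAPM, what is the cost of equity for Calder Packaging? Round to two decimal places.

20.99%

β = Cov(R_i, R_m) / Var(R_m) = 0.0270 / 0.0132 = 2.0455
MRP = 12.0% − 3.4% = 8.60%
E(R) = R_f + β × MRP = 3.4% + 2.0455 × 8.6% = 20.99%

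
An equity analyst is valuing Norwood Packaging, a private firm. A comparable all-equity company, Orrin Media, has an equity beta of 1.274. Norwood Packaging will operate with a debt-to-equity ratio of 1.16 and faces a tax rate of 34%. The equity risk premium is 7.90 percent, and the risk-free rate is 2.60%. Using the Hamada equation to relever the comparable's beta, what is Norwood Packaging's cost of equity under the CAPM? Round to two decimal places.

20.37%

β_L = β_U × [1 + (1 − t)(D/E)] = 1.274 × [1 + (1 − 0.34) × 1.16]
    = 1.274 × [1 + 0.66 × 1.16] = 1.274 × 1.7656 = 2.2494
E(R) = R_f + β_L × MRP = 2.60% + 2.2494 × 7.90% = 20.37%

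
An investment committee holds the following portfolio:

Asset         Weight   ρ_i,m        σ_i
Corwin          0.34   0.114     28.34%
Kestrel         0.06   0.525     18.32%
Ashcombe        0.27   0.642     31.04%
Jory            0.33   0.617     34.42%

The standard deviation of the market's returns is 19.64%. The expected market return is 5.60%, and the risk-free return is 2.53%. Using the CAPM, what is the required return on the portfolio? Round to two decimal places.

β_Corwin = 0.114 × 28.34% / 19.64% = 0.1645
β_Kestrel = 0.525 × 18.32% / 19.64% = 0.4897
β_Ashcombe = 0.642 × 31.04% / 19.64% = 1.0146
β_Jory = 0.617 × 34.42% / 19.64% = 1.0813
β_P = Σ w_i β_i = 0.34×0.1645 + 0.06×0.4897 + 0.27×1.0146 + 0.33×1.0813 = 0.7161
MRP = 5.60% − 2.53% = 3.07%
E(R_P) = R_f + β_P × MRP = 2.53% + 0.7161 × 3.07% = 4.73%

4.73%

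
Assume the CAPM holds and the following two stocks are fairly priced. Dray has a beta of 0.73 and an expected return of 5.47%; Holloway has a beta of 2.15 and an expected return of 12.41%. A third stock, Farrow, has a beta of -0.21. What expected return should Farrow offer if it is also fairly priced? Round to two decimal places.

0.88%

MRP (SML slope) = (12.41% − 5.47%) / (2.15 − 0.73) = 6.94% / 1.42 = 4.8873%
R_f (intercept) = 5.47% − 0.73 × 4.8873% = 1.9023%
E(R_Farrow) = R_f + β × MRP = 1.9023% + -0.21 × 4.8873% = 0.88%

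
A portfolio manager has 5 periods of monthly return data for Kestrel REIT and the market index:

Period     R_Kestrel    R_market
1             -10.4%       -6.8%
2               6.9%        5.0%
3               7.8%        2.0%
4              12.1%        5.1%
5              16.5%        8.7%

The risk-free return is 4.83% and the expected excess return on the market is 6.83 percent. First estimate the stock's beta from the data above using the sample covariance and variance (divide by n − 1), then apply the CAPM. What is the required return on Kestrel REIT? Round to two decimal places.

Mean R_i = (-10.4 + 6.9 + 7.8 + 12.1 + 16.5) / 5 = 6.5800%
Mean R_m = (-6.8 + 5.0 + 2.0 + 5.1 + 8.7) / 5 = 2.8000%
Σ(R_i − R̄_i)(R_m − R̄_m) = 233.9600  ⇒  Cov = 233.9600 / 4 = 58.4900
Σ(R_m − R̄_m)² = 137.7400  ⇒  Var(R_m) = 137.7400 / 4 = 34.4350
β = Cov / Var(R_m) = 58.4900 / 34.4350 = 1.6986
E(R) = R_f + β × MRP = 4.83% + 1.6986 × 6.83% = 16.43%

16.43%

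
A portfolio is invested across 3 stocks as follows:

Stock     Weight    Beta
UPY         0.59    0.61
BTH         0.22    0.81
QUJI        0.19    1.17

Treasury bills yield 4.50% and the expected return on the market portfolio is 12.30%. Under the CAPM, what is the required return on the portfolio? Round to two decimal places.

10.43%

β_P = Σ w_i β_i = 0.59×0.61 + 0.22×0.81 + 0.19×1.17 = 0.7604
MRP = 12.30% − 4.50% = 7.80%
E(R_P) = R_f + β_P × MRP = 4.50% + 0.7604 × 7.80% = 10.43%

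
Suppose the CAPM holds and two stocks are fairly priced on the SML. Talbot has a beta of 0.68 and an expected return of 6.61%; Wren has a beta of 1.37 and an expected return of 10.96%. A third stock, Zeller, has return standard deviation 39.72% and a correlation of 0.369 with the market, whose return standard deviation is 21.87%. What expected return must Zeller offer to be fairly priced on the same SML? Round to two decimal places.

MRP = (10.96% − 6.61%) / (1.37 − 0.68) = 6.3043%
R_f = 6.61% − 0.68 × 6.3043% = 2.3231%
β_Zeller = ρ·σ_i/σ_m = 0.369 × 39.72 / 21.87 = 0.6702
E(R_Zeller) = R_f + β × MRP = 2.3231% + 0.6702 × 6.3043% = 6.55%

6.55%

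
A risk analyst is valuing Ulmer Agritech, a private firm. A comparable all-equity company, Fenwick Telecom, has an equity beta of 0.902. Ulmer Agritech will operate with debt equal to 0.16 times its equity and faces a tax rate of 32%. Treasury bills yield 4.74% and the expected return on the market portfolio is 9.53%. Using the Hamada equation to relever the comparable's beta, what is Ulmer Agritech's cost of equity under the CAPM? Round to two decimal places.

β_L = β_U × [1 + (1 − t)(D/E)] = 0.902 × [1 + (1 − 0.32) × 0.16]
    = 0.902 × [1 + 0.68 × 0.16] = 0.902 × 1.1088 = 1.0001
MRP = 9.53% − 4.74% = 4.79%
E(R) = R_f + β_L × MRP = 4.74% + 1.0001 × 4.79% = 9.53%

9.53%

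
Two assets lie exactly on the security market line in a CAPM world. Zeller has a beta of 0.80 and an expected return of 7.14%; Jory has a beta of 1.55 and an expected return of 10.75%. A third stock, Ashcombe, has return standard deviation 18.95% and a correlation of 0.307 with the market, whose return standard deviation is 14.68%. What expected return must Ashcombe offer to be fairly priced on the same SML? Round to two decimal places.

5.20%

MRP = (10.75% − 7.14%) / (1.55 − 0.80) = 4.8133%
R_f = 7.14% − 0.80 × 4.8133% = 3.2894%
β_Ashcombe = ρ·σ_i/σ_m = 0.307 × 18.95 / 14.68 = 0.3963
E(R_Ashcombe) = R_f + β × MRP = 3.2894% + 0.3963 × 4.8133% = 5.20%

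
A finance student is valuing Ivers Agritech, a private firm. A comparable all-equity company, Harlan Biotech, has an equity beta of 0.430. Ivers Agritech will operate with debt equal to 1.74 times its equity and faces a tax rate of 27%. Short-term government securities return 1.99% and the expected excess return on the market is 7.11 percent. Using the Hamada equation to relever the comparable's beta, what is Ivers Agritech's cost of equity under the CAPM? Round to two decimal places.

β_L = β_U × [1 + (1 − t)(D/E)] = 0.430 × [1 + (1 − 0.27) × 1.74]
    = 0.430 × [1 + 0.73 × 1.74] = 0.430 × 2.2702 = 0.9762
E(R) = R_f + β_L × MRP = 1.99% + 0.9762 × 7.11% = 8.93%

8.93%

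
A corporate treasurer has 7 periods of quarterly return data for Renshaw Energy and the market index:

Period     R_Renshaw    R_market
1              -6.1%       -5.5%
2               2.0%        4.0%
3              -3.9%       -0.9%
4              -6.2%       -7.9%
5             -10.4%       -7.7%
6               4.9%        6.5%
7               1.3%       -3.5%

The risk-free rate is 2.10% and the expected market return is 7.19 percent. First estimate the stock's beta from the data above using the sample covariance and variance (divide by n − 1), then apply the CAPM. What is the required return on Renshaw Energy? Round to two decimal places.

6.41%

Mean R_i = (-6.1 + 2.0 − 3.9 − 6.2 − 10.4 + 4.9 + 1.3) / 7 = -2.6286%
Mean R_m = (-5.5 + 4.0 − 0.9 − 7.9 − 7.7 + 6.5 − 3.5) / 7 = -2.1429%
Σ(R_i − R̄_i)(R_m − R̄_m) = 161.9914  ⇒  Cov = 161.9914 / 6 = 26.9986
Σ(R_m − R̄_m)² = 191.1171  ⇒  Var(R_m) = 191.1171 / 6 = 31.8529
β = Cov / Var(R_m) = 26.9986 / 31.8529 = 0.8476
MRP = 7.19% − 2.10% = 5.09%
E(R) = R_f + β × MRP = 2.10% + 0.8476 × 5.09% = 6.41%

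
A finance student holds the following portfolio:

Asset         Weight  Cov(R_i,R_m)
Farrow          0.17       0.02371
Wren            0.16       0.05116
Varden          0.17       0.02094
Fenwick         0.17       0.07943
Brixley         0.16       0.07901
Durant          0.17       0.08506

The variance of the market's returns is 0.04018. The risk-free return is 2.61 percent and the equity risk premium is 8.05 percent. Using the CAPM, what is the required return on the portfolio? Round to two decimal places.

β_Farrow = 0.02371 / 0.04018 = 0.5901
β_Wren = 0.05116 / 0.04018 = 1.2733
β_Varden = 0.02094 / 0.04018 = 0.5212
β_Fenwick = 0.07943 / 0.04018 = 1.9769
β_Brixley = 0.07901 / 0.04018 = 1.9664
β_Durant = 0.08506 / 0.04018 = 2.1170
β_P = Σ w_i β_i = 0.17×0.5901 + 0.16×1.2733 + 0.17×0.5212 + 0.17×1.9769 + 0.16×1.9664 + 0.17×2.1170 = 1.4032
E(R_P) = R_f + β_P × MRP = 2.61% + 1.4032 × 8.05% = 13.91%

13.91%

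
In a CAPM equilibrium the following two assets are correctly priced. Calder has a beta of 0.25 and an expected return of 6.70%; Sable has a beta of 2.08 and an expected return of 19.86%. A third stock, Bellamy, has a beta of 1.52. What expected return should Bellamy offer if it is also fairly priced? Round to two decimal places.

MRP (SML slope) = (19.86% − 6.70%) / (2.08 − 0.25) = 13.16% / 1.83 = 7.1913%
R_f (intercept) = 6.70% − 0.25 × 7.1913% = 4.9022%
E(R_Bellamy) = R_f + β × MRP = 4.9022% + 1.52 × 7.1913% = 15.83%

15.83%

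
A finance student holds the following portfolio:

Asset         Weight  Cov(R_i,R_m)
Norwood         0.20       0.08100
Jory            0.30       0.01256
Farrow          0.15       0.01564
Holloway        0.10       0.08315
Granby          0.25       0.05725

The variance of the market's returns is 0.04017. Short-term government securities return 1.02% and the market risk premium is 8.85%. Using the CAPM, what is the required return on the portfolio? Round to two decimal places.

β_Norwood = 0.08100 / 0.04017 = 2.0164
β_Jory = 0.01256 / 0.04017 = 0.3127
β_Farrow = 0.01564 / 0.04017 = 0.3893
β_Holloway = 0.08315 / 0.04017 = 2.0700
β_Granby = 0.05725 / 0.04017 = 1.4252
β_P = Σ w_i β_i = 0.20×2.0164 + 0.30×0.3127 + 0.15×0.3893 + 0.10×2.0700 + 0.25×1.4252 = 1.1188
E(R_P) = R_f + β_P × MRP = 1.02% + 1.1188 × 8.85% = 10.92%

10.92%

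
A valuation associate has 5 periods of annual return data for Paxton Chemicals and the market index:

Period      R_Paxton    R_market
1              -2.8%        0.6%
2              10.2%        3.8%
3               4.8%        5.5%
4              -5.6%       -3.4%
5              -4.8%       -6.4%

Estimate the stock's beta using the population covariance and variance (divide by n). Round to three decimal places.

Mean R_i = (-2.8 + 10.2 + 4.8 − 5.6 − 4.8) / 5 = 0.3600%
Mean R_m = (0.6 + 3.8 + 5.5 − 3.4 − 6.4) / 5 = 0.0200%
Σ(R_i − R̄_i)(R_m − R̄_m) = 113.2040  ⇒  Cov = 113.2040 / 5 = 22.6408
Σ(R_m − R̄_m)² = 97.5680  ⇒  Var(R_m) = 97.5680 / 5 = 19.5136
β = Cov / Var(R_m) = 22.6408 / 19.5136 = 1.1603

1.160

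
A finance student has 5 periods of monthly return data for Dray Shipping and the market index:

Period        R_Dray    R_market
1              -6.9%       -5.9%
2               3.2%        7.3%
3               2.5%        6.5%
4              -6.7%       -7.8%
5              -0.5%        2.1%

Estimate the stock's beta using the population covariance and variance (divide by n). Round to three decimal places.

0.695

Mean R_i = (-6.9 + 3.2 + 2.5 − 6.7 − 0.5) / 5 = -1.6800%
Mean R_m = (-5.9 + 7.3 + 6.5 − 7.8 + 2.1) / 5 = 0.4400%
Σ(R_i − R̄_i)(R_m − R̄_m) = 135.2260  ⇒  Cov = 135.2260 / 5 = 27.0452
Σ(R_m − R̄_m)² = 194.6320  ⇒  Var(R_m) = 194.6320 / 5 = 38.9264
β = Cov / Var(R_m) = 27.0452 / 38.9264 = 0.6948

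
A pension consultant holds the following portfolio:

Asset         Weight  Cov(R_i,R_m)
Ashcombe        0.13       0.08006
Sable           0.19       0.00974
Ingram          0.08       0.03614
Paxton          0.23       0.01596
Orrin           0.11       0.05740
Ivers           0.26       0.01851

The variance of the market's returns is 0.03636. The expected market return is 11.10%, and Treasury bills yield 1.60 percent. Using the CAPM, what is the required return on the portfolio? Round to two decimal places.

9.42%

β_Ashcombe = 0.08006 / 0.03636 = 2.2019
β_Sable = 0.00974 / 0.03636 = 0.2679
β_Ingram = 0.03614 / 0.03636 = 0.9939
β_Paxton = 0.01596 / 0.03636 = 0.4389
β_Orrin = 0.05740 / 0.03636 = 1.5787
β_Ivers = 0.01851 / 0.03636 = 0.5091
β_P = Σ w_i β_i = 0.13×2.2019 + 0.19×0.2679 + 0.08×0.9939 + 0.23×0.4389 + 0.11×1.5787 + 0.26×0.5091 = 0.8236
MRP = 11.10% − 1.60% = 9.50%
E(R_P) = R_f + β_P × MRP = 1.60% + 0.8236 × 9.50% = 9.42%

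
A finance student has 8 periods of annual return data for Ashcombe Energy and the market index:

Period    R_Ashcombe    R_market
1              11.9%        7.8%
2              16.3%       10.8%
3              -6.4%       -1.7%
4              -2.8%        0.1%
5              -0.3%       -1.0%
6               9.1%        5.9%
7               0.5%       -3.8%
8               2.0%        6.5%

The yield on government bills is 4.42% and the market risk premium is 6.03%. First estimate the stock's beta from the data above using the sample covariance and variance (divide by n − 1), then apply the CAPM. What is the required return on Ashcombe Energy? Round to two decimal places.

Mean R_i = (11.9 + 16.3 − 6.4 − 2.8 − 0.3 + 9.1 + 0.5 + 2.0) / 8 = 3.7875%
Mean R_m = (7.8 + 10.8 − 1.7 + 0.1 − 1.0 + 5.9 − 3.8 + 6.5) / 8 = 3.0750%
Σ(R_i − R̄_i)(R_m − R̄_m) = 251.3775  ⇒  Cov = 251.3775 / 7 = 35.9111
Σ(R_m − R̄_m)² = 197.2350  ⇒  Var(R_m) = 197.2350 / 7 = 28.1764
β = Cov / Var(R_m) = 35.9111 / 28.1764 = 1.2745
E(R) = R_f + β × MRP = 4.42% + 1.2745 × 6.03% = 12.11%

12.11%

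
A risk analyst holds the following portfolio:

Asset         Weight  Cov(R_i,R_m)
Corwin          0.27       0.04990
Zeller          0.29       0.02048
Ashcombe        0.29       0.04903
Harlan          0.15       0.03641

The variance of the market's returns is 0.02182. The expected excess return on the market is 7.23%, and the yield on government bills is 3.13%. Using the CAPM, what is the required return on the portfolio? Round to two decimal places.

β_Corwin = 0.04990 / 0.02182 = 2.2869
β_Zeller = 0.02048 / 0.02182 = 0.9386
β_Ashcombe = 0.04903 / 0.02182 = 2.2470
β_Harlan = 0.03641 / 0.02182 = 1.6687
β_P = Σ w_i β_i = 0.27×2.2869 + 0.29×0.9386 + 0.29×2.2470 + 0.15×1.6687 = 1.7916
E(R_P) = R_f + β_P × MRP = 3.13% + 1.7916 × 7.23% = 16.08%

16.08%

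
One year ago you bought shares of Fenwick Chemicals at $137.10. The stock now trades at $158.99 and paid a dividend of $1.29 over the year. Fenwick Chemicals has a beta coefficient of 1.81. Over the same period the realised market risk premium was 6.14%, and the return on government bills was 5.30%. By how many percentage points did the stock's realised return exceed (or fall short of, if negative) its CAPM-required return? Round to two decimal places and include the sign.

Realised HPR = (P1 + D1 − P0) / P0 = (158.99 + 1.29 − 137.10) / 137.10 = 23.18 / 137.10 = 16.9074%
CAPM required = R_f + β·MRP = 5.30% + 1.81 × 6.14% = 16.4134%
α = realised − required = 16.9074% − 16.4134% = +0.49%

+0.49%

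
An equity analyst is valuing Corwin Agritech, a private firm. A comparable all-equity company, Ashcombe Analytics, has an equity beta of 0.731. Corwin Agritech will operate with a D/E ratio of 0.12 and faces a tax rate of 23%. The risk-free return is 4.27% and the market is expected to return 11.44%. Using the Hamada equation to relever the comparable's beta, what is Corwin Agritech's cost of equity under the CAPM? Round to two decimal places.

β_L = β_U × [1 + (1 − t)(D/E)] = 0.731 × [1 + (1 − 0.23) × 0.12]
    = 0.731 × [1 + 0.77 × 0.12] = 0.731 × 1.0924 = 0.7985
MRP = 11.44% − 4.27% = 7.17%
E(R) = R_f + β_L × MRP = 4.27% + 0.7985 × 7.17% = 10.00%

10.00%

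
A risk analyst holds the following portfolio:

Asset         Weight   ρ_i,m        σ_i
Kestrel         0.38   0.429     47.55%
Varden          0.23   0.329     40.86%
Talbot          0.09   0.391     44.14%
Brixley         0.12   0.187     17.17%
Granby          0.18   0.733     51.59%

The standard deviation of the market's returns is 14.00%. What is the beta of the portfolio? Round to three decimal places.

1.399

β_Kestrel = 0.429 × 47.55% / 14.00% = 1.4571
β_Varden = 0.329 × 40.86% / 14.00% = 0.9602
β_Talbot = 0.391 × 44.14% / 14.00% = 1.2328
β_Brixley = 0.187 × 17.17% / 14.00% = 0.2293
β_Granby = 0.733 × 51.59% / 14.00% = 2.7011
β_P = Σ w_i β_i = 0.38×1.4571 + 0.23×0.9602 + 0.09×1.2328 + 0.12×0.2293 + 0.18×2.7011 = 1.3992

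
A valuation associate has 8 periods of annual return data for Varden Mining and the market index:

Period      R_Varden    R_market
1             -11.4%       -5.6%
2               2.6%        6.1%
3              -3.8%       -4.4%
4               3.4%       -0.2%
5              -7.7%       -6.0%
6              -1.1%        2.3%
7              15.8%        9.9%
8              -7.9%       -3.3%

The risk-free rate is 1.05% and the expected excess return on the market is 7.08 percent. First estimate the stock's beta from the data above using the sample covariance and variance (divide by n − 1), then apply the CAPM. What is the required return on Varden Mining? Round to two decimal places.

10.58%

Mean R_i = (-11.4 + 2.6 − 3.8 + 3.4 − 7.7 − 1.1 + 15.8 − 7.9) / 8 = -1.2625%
Mean R_m = (-5.6 + 6.1 − 4.4 − 0.2 − 6.0 + 2.3 + 9.9 − 3.3) / 8 = -0.1500%
Σ(R_i − R̄_i)(R_m − R̄_m) = 320.3850  ⇒  Cov = 320.3850 / 7 = 45.7693
Σ(R_m − R̄_m)² = 237.9800  ⇒  Var(R_m) = 237.9800 / 7 = 33.9971
β = Cov / Var(R_m) = 45.7693 / 33.9971 = 1.3463
E(R) = R_f + β × MRP = 1.05% + 1.3463 × 7.08% = 10.58%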